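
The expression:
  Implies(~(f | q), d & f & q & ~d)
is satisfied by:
  {q: True, f: True}
  {q: True, f: False}
  {f: True, q: False}


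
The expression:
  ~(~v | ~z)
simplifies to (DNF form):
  v & z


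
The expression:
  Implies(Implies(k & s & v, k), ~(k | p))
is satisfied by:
  {p: False, k: False}


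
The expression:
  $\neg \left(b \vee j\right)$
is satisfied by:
  {j: False, b: False}


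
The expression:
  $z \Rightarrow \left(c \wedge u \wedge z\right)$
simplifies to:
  $\left(c \wedge u\right) \vee \neg z$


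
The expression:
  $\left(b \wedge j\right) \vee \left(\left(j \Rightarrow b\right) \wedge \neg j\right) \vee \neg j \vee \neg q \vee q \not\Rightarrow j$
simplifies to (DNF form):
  $b \vee \neg j \vee \neg q$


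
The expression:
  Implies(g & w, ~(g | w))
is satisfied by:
  {w: False, g: False}
  {g: True, w: False}
  {w: True, g: False}


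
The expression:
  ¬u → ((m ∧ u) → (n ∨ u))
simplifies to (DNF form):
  True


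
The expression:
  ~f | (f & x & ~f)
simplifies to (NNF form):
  ~f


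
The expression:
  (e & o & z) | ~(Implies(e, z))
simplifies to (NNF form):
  e & (o | ~z)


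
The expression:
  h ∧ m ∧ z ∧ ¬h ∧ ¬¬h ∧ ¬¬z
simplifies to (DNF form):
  False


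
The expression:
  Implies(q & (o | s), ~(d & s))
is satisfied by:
  {s: False, q: False, d: False}
  {d: True, s: False, q: False}
  {q: True, s: False, d: False}
  {d: True, q: True, s: False}
  {s: True, d: False, q: False}
  {d: True, s: True, q: False}
  {q: True, s: True, d: False}


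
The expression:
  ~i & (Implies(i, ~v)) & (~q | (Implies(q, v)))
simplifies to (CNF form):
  ~i & (v | ~q)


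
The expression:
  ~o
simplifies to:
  ~o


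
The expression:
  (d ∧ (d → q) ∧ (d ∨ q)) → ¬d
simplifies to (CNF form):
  ¬d ∨ ¬q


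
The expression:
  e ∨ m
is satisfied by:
  {m: True, e: True}
  {m: True, e: False}
  {e: True, m: False}


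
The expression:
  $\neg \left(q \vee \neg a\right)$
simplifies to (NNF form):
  $a \wedge \neg q$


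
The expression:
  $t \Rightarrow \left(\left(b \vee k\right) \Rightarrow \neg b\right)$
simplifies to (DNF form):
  $\neg b \vee \neg t$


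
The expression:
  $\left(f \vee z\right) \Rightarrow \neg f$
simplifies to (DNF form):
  $\neg f$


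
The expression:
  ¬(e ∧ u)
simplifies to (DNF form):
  ¬e ∨ ¬u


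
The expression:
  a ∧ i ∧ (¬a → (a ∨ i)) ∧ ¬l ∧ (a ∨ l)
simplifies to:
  a ∧ i ∧ ¬l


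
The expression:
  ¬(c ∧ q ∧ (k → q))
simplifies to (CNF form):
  ¬c ∨ ¬q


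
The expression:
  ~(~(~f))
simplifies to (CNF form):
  ~f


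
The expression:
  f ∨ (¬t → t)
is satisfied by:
  {t: True, f: True}
  {t: True, f: False}
  {f: True, t: False}


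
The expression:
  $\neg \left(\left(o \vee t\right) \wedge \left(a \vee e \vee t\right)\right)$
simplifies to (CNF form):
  $\neg t \wedge \left(\neg a \vee \neg o\right) \wedge \left(\neg e \vee \neg o\right)$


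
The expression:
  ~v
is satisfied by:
  {v: False}


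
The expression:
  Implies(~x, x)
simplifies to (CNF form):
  x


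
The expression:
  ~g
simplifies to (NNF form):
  ~g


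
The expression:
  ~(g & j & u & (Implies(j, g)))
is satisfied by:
  {g: False, u: False, j: False}
  {j: True, g: False, u: False}
  {u: True, g: False, j: False}
  {j: True, u: True, g: False}
  {g: True, j: False, u: False}
  {j: True, g: True, u: False}
  {u: True, g: True, j: False}


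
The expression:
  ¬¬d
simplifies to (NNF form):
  d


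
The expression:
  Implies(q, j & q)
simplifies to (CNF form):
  j | ~q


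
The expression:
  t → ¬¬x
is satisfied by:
  {x: True, t: False}
  {t: False, x: False}
  {t: True, x: True}


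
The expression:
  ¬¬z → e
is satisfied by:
  {e: True, z: False}
  {z: False, e: False}
  {z: True, e: True}


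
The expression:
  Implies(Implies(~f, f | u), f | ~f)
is always true.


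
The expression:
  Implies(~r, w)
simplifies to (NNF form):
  r | w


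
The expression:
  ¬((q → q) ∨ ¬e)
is never true.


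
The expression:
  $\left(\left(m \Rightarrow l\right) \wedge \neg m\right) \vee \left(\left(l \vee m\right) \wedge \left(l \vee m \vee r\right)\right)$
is always true.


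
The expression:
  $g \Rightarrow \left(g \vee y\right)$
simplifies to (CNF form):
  $\text{True}$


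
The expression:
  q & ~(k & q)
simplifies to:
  q & ~k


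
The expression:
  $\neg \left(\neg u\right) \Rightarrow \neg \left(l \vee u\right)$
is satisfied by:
  {u: False}


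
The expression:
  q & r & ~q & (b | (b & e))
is never true.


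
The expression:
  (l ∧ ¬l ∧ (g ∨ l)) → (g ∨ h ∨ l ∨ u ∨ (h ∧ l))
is always true.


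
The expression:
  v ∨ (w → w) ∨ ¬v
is always true.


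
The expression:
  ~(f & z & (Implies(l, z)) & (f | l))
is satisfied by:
  {z: False, f: False}
  {f: True, z: False}
  {z: True, f: False}


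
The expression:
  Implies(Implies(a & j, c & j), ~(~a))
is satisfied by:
  {a: True}


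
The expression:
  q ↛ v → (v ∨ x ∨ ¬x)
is always true.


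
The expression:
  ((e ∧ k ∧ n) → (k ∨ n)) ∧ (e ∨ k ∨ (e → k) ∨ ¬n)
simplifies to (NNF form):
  True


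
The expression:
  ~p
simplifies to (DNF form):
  ~p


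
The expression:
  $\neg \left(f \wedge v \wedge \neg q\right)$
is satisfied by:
  {q: True, v: False, f: False}
  {v: False, f: False, q: False}
  {f: True, q: True, v: False}
  {f: True, v: False, q: False}
  {q: True, v: True, f: False}
  {v: True, q: False, f: False}
  {f: True, v: True, q: True}


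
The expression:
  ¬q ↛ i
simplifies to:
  i ∨ ¬q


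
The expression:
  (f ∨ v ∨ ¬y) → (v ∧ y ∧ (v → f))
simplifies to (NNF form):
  y ∧ (f ∨ ¬v) ∧ (v ∨ ¬f)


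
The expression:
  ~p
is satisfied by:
  {p: False}


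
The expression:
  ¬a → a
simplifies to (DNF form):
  a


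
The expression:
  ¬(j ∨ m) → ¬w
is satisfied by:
  {j: True, m: True, w: False}
  {j: True, w: False, m: False}
  {m: True, w: False, j: False}
  {m: False, w: False, j: False}
  {j: True, m: True, w: True}
  {j: True, w: True, m: False}
  {m: True, w: True, j: False}


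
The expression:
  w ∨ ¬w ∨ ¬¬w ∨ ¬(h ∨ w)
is always true.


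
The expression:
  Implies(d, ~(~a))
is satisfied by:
  {a: True, d: False}
  {d: False, a: False}
  {d: True, a: True}


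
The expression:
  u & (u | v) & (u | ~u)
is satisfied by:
  {u: True}


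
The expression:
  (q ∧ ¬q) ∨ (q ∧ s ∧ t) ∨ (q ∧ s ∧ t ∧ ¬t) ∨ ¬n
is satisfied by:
  {q: True, s: True, t: True, n: False}
  {q: True, s: True, t: False, n: False}
  {q: True, t: True, s: False, n: False}
  {q: True, t: False, s: False, n: False}
  {s: True, t: True, q: False, n: False}
  {s: True, t: False, q: False, n: False}
  {t: True, q: False, s: False, n: False}
  {t: False, q: False, s: False, n: False}
  {n: True, q: True, s: True, t: True}


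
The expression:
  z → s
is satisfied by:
  {s: True, z: False}
  {z: False, s: False}
  {z: True, s: True}


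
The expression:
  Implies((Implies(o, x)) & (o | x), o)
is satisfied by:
  {o: True, x: False}
  {x: False, o: False}
  {x: True, o: True}


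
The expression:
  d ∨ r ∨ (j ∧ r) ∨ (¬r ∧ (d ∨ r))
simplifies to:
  d ∨ r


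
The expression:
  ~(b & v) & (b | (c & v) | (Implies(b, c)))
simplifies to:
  ~b | ~v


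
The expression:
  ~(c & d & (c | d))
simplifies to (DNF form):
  ~c | ~d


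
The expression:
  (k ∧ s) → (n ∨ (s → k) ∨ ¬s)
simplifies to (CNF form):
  True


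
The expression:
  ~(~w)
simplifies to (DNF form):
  w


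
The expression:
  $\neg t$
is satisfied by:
  {t: False}


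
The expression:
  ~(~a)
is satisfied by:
  {a: True}


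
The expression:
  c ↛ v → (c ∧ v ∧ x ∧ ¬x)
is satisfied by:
  {v: True, c: False}
  {c: False, v: False}
  {c: True, v: True}


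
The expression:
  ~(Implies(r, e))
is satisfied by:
  {r: True, e: False}


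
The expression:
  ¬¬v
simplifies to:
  v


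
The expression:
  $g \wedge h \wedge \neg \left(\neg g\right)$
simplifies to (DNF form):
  $g \wedge h$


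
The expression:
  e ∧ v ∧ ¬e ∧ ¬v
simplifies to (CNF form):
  False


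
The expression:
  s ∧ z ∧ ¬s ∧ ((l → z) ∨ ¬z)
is never true.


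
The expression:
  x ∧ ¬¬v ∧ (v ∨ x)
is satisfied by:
  {x: True, v: True}


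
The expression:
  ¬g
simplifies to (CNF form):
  ¬g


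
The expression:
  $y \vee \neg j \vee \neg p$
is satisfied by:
  {y: True, p: False, j: False}
  {p: False, j: False, y: False}
  {j: True, y: True, p: False}
  {j: True, p: False, y: False}
  {y: True, p: True, j: False}
  {p: True, y: False, j: False}
  {j: True, p: True, y: True}


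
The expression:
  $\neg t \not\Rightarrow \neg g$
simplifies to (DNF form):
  $g \wedge \neg t$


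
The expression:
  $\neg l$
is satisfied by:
  {l: False}


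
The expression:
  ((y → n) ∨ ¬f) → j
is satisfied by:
  {j: True, f: True, y: True, n: False}
  {j: True, f: True, y: False, n: False}
  {j: True, y: True, n: False, f: False}
  {j: True, y: False, n: False, f: False}
  {j: True, f: True, n: True, y: True}
  {j: True, f: True, n: True, y: False}
  {j: True, n: True, y: True, f: False}
  {j: True, n: True, y: False, f: False}
  {f: True, n: False, y: True, j: False}


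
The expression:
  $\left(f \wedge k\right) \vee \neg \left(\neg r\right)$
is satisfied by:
  {r: True, k: True, f: True}
  {r: True, k: True, f: False}
  {r: True, f: True, k: False}
  {r: True, f: False, k: False}
  {k: True, f: True, r: False}


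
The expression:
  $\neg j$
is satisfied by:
  {j: False}


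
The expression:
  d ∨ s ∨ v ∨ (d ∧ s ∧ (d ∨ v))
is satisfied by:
  {d: True, v: True, s: True}
  {d: True, v: True, s: False}
  {d: True, s: True, v: False}
  {d: True, s: False, v: False}
  {v: True, s: True, d: False}
  {v: True, s: False, d: False}
  {s: True, v: False, d: False}


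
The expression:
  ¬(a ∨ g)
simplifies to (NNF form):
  ¬a ∧ ¬g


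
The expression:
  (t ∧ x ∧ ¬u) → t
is always true.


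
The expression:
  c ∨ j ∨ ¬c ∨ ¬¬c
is always true.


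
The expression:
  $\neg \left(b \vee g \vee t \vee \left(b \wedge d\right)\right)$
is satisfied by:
  {g: False, t: False, b: False}


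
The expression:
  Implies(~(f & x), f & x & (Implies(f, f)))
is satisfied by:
  {x: True, f: True}


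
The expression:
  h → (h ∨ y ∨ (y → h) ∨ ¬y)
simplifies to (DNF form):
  True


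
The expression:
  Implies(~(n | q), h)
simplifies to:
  h | n | q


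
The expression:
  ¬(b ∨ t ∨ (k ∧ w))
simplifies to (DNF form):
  (¬b ∧ ¬k ∧ ¬t) ∨ (¬b ∧ ¬t ∧ ¬w)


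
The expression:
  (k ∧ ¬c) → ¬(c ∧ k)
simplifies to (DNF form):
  True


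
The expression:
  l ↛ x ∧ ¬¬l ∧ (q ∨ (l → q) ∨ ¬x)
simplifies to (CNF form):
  l ∧ ¬x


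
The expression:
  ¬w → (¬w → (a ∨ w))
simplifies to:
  a ∨ w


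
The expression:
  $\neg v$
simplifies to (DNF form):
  $\neg v$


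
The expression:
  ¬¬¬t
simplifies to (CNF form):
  ¬t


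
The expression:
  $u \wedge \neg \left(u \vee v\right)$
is never true.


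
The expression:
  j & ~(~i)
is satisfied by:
  {i: True, j: True}


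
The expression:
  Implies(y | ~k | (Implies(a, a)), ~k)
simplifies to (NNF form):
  ~k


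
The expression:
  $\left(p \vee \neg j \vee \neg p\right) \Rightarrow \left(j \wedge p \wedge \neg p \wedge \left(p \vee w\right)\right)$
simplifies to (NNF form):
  $\text{False}$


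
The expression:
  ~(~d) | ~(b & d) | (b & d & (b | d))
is always true.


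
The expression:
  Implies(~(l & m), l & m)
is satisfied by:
  {m: True, l: True}


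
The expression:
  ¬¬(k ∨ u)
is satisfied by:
  {k: True, u: True}
  {k: True, u: False}
  {u: True, k: False}


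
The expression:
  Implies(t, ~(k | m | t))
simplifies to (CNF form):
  ~t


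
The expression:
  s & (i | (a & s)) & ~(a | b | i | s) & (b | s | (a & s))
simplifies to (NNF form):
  False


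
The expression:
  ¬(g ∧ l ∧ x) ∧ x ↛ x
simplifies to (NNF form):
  False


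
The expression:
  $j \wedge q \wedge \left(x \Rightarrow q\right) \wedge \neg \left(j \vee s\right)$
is never true.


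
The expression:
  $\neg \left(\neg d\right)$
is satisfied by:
  {d: True}


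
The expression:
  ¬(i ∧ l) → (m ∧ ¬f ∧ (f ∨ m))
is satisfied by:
  {l: True, m: True, i: True, f: False}
  {l: True, m: True, i: False, f: False}
  {l: True, i: True, m: False, f: False}
  {m: True, i: True, l: False, f: False}
  {m: True, l: False, i: False, f: False}
  {f: True, l: True, m: True, i: True}
  {f: True, l: True, i: True, m: False}


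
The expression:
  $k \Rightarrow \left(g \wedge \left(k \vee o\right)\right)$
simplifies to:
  $g \vee \neg k$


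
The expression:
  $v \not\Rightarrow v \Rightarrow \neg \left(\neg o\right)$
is always true.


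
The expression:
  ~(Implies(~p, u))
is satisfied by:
  {u: False, p: False}


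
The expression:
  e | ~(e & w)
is always true.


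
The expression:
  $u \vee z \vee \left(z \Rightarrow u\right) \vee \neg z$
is always true.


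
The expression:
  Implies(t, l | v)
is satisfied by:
  {l: True, v: True, t: False}
  {l: True, t: False, v: False}
  {v: True, t: False, l: False}
  {v: False, t: False, l: False}
  {l: True, v: True, t: True}
  {l: True, t: True, v: False}
  {v: True, t: True, l: False}


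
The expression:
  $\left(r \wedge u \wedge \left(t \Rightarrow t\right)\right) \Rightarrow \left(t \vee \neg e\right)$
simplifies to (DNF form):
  $t \vee \neg e \vee \neg r \vee \neg u$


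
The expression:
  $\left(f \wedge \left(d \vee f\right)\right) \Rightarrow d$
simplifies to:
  $d \vee \neg f$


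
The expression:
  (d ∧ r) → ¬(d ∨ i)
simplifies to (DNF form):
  ¬d ∨ ¬r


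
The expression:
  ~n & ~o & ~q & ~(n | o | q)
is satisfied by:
  {n: False, q: False, o: False}


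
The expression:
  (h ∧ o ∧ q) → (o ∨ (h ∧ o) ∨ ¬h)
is always true.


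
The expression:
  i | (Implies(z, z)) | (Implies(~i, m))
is always true.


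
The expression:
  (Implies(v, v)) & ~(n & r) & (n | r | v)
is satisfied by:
  {v: True, n: False, r: False}
  {r: True, v: True, n: False}
  {r: True, v: False, n: False}
  {n: True, v: True, r: False}
  {n: True, v: False, r: False}


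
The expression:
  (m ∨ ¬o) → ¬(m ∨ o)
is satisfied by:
  {m: False}


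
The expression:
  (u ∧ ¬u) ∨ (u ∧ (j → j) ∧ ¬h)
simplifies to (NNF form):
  u ∧ ¬h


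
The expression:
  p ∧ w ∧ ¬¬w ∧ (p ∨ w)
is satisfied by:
  {p: True, w: True}


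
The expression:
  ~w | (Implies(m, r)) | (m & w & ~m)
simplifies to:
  r | ~m | ~w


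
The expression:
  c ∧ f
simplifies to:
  c ∧ f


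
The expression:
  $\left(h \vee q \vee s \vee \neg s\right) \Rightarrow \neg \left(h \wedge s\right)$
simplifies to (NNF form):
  $\neg h \vee \neg s$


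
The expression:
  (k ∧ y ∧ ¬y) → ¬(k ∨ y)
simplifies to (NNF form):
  True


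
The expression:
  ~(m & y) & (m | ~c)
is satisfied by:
  {c: False, m: False, y: False}
  {y: True, c: False, m: False}
  {m: True, c: False, y: False}
  {m: True, c: True, y: False}


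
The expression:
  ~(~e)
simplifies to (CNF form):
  e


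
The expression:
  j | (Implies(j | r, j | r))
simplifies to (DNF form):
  True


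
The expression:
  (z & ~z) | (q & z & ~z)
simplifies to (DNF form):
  False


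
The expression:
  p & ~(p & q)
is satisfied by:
  {p: True, q: False}


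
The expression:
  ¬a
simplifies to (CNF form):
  ¬a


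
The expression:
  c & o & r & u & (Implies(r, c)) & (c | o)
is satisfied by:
  {r: True, c: True, u: True, o: True}


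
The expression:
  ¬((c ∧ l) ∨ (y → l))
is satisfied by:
  {y: True, l: False}


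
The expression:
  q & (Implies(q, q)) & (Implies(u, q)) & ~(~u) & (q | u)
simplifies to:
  q & u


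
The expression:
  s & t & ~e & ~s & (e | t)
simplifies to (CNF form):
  False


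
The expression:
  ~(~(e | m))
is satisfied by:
  {m: True, e: True}
  {m: True, e: False}
  {e: True, m: False}


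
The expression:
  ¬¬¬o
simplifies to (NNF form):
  ¬o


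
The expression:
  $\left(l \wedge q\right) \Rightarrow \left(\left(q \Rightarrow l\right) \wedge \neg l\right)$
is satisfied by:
  {l: False, q: False}
  {q: True, l: False}
  {l: True, q: False}


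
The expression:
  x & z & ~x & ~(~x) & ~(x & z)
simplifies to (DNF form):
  False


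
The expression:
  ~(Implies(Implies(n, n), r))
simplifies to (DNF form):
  ~r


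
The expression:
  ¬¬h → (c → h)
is always true.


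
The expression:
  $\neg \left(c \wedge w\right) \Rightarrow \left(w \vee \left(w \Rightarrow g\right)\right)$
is always true.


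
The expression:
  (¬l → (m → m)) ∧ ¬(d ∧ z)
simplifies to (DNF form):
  ¬d ∨ ¬z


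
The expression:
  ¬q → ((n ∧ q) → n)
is always true.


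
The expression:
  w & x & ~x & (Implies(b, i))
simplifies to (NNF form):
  False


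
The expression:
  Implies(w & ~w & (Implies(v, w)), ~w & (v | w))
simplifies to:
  True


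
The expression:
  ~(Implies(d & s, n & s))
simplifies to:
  d & s & ~n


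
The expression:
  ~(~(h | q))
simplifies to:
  h | q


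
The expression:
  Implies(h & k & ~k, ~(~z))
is always true.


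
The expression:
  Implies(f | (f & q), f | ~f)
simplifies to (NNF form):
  True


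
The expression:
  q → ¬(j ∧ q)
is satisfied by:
  {q: False, j: False}
  {j: True, q: False}
  {q: True, j: False}


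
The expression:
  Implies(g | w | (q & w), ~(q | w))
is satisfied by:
  {g: False, w: False, q: False}
  {q: True, g: False, w: False}
  {g: True, q: False, w: False}


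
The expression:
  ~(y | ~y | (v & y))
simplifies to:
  False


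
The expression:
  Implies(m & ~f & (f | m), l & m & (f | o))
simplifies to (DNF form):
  f | ~m | (l & o)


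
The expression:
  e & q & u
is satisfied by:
  {e: True, u: True, q: True}


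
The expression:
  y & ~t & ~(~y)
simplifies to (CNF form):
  y & ~t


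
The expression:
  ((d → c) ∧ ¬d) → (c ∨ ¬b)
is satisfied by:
  {d: True, c: True, b: False}
  {d: True, c: False, b: False}
  {c: True, d: False, b: False}
  {d: False, c: False, b: False}
  {b: True, d: True, c: True}
  {b: True, d: True, c: False}
  {b: True, c: True, d: False}


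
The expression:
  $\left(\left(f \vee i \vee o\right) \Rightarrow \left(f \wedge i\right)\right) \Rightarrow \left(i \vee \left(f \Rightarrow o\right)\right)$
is always true.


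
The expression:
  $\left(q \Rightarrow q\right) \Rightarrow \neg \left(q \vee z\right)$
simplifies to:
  $\neg q \wedge \neg z$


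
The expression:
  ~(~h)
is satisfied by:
  {h: True}


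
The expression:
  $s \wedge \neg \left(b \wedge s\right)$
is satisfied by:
  {s: True, b: False}


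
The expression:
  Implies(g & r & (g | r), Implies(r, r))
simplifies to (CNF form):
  True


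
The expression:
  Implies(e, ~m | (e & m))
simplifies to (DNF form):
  True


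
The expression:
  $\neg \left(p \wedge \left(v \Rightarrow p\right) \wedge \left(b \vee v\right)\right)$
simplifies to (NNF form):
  $\left(\neg b \wedge \neg v\right) \vee \neg p$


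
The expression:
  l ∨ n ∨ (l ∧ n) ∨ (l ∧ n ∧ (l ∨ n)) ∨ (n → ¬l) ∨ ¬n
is always true.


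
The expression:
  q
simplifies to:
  q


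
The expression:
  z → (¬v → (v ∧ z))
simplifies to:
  v ∨ ¬z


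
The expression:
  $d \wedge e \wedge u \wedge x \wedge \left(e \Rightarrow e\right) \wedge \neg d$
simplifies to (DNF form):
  $\text{False}$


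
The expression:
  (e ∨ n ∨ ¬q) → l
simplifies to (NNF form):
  l ∨ (q ∧ ¬e ∧ ¬n)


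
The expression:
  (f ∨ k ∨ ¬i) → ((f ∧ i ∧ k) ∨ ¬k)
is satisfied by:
  {f: True, i: True, k: False}
  {f: True, i: False, k: False}
  {i: True, f: False, k: False}
  {f: False, i: False, k: False}
  {k: True, f: True, i: True}


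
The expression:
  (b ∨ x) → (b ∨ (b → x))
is always true.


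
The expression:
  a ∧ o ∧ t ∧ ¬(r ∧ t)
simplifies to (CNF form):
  a ∧ o ∧ t ∧ ¬r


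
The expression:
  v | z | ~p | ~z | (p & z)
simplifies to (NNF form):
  True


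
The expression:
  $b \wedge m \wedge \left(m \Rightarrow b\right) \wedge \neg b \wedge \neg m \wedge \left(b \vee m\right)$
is never true.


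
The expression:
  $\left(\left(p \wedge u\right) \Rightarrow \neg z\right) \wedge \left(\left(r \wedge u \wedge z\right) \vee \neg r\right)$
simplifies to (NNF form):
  $\left(\neg r \wedge \neg u\right) \vee \left(\neg r \wedge \neg z\right) \vee \left(u \wedge z \wedge \neg p\right)$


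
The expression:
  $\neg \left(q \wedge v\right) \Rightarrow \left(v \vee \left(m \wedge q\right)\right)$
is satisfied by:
  {q: True, v: True, m: True}
  {q: True, v: True, m: False}
  {v: True, m: True, q: False}
  {v: True, m: False, q: False}
  {q: True, m: True, v: False}


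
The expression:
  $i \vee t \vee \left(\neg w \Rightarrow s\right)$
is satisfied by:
  {i: True, s: True, t: True, w: True}
  {i: True, s: True, t: True, w: False}
  {i: True, s: True, w: True, t: False}
  {i: True, s: True, w: False, t: False}
  {i: True, t: True, w: True, s: False}
  {i: True, t: True, w: False, s: False}
  {i: True, t: False, w: True, s: False}
  {i: True, t: False, w: False, s: False}
  {s: True, t: True, w: True, i: False}
  {s: True, t: True, w: False, i: False}
  {s: True, w: True, t: False, i: False}
  {s: True, w: False, t: False, i: False}
  {t: True, w: True, s: False, i: False}
  {t: True, s: False, w: False, i: False}
  {w: True, s: False, t: False, i: False}


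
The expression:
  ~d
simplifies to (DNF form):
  ~d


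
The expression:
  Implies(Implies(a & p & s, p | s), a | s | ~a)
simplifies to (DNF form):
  True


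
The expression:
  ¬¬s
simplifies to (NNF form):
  s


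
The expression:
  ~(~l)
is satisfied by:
  {l: True}


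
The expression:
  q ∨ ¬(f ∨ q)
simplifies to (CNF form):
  q ∨ ¬f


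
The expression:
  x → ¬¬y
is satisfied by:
  {y: True, x: False}
  {x: False, y: False}
  {x: True, y: True}


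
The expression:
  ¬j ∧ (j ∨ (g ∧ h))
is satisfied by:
  {h: True, g: True, j: False}


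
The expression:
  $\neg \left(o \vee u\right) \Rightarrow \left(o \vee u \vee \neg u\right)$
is always true.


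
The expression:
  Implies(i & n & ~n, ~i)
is always true.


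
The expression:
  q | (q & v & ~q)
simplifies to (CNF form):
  q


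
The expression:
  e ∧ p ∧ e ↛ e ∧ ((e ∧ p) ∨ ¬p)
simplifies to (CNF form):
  False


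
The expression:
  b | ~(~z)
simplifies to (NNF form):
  b | z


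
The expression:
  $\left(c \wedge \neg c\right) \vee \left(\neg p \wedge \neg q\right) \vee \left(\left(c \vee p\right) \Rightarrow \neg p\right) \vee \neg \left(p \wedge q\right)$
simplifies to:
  $\neg p \vee \neg q$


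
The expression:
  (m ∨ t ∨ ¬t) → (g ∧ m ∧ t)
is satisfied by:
  {t: True, m: True, g: True}


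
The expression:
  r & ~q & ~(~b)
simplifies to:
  b & r & ~q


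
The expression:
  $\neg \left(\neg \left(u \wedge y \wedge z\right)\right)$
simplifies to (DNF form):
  $u \wedge y \wedge z$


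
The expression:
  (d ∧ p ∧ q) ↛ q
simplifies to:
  False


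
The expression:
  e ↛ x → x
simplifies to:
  x ∨ ¬e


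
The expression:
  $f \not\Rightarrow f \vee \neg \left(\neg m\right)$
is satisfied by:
  {m: True}


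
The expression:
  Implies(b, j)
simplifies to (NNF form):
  j | ~b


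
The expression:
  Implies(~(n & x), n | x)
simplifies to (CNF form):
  n | x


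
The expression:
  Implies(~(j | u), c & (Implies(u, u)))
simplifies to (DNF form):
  c | j | u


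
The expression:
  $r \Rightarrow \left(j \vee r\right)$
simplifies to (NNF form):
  $\text{True}$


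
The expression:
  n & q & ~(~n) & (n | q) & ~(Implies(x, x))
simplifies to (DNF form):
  False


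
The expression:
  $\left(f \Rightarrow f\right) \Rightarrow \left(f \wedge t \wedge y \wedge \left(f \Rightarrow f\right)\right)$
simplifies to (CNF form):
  $f \wedge t \wedge y$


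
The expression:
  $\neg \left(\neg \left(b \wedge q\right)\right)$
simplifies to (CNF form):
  $b \wedge q$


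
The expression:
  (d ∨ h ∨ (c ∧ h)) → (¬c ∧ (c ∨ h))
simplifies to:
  (h ∧ ¬c) ∨ (¬d ∧ ¬h)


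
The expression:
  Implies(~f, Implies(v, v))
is always true.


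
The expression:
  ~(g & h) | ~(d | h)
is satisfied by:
  {h: False, g: False}
  {g: True, h: False}
  {h: True, g: False}


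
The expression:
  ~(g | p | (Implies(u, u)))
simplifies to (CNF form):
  False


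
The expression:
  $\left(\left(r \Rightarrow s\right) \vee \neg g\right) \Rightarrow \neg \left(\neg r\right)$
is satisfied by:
  {r: True}


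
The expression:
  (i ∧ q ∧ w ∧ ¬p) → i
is always true.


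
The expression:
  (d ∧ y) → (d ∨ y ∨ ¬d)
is always true.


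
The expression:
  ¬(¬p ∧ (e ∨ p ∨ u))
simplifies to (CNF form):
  (p ∨ ¬e) ∧ (p ∨ ¬u)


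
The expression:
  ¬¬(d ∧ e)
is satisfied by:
  {e: True, d: True}


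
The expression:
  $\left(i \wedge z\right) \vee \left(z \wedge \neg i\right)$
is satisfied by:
  {z: True}


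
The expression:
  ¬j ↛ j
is always true.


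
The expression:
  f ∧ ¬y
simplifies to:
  f ∧ ¬y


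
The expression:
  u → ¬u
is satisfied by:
  {u: False}


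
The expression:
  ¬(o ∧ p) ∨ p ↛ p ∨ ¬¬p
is always true.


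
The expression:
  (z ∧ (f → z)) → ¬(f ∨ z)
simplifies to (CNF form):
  ¬z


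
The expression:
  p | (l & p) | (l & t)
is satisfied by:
  {t: True, p: True, l: True}
  {t: True, p: True, l: False}
  {p: True, l: True, t: False}
  {p: True, l: False, t: False}
  {t: True, l: True, p: False}


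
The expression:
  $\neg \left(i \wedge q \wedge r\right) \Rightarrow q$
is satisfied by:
  {q: True}


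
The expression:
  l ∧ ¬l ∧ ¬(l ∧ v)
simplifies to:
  False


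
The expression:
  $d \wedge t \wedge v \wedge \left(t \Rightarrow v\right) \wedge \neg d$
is never true.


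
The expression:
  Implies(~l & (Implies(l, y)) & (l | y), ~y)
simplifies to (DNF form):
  l | ~y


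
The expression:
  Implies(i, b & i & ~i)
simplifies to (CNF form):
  ~i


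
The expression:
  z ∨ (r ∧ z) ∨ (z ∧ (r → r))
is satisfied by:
  {z: True}


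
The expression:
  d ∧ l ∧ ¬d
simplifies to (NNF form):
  False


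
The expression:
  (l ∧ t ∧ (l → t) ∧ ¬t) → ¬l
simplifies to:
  True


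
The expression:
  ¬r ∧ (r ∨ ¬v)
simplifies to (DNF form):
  ¬r ∧ ¬v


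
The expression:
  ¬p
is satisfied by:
  {p: False}


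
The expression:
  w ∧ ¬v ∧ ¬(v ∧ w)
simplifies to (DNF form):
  w ∧ ¬v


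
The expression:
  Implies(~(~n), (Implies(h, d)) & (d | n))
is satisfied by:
  {d: True, h: False, n: False}
  {h: False, n: False, d: False}
  {n: True, d: True, h: False}
  {n: True, h: False, d: False}
  {d: True, h: True, n: False}
  {h: True, d: False, n: False}
  {n: True, h: True, d: True}


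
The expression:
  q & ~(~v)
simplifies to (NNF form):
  q & v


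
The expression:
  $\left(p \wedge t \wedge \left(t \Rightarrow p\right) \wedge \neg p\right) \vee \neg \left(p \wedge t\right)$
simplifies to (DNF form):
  $\neg p \vee \neg t$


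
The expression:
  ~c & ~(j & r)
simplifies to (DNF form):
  (~c & ~j) | (~c & ~r)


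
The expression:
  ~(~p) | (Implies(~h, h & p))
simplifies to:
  h | p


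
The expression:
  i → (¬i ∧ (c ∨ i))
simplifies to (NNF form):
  ¬i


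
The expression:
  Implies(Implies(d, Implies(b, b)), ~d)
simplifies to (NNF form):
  ~d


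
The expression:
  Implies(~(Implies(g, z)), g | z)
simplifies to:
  True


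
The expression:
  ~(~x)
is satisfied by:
  {x: True}


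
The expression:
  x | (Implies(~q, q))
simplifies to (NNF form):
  q | x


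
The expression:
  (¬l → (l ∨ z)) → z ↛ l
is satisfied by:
  {l: False}


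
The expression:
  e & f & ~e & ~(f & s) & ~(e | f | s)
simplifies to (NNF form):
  False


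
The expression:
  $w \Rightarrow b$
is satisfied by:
  {b: True, w: False}
  {w: False, b: False}
  {w: True, b: True}


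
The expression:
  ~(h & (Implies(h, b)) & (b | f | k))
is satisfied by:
  {h: False, b: False}
  {b: True, h: False}
  {h: True, b: False}


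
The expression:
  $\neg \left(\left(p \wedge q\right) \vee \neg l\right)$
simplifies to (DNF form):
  $\left(l \wedge \neg p\right) \vee \left(l \wedge \neg q\right)$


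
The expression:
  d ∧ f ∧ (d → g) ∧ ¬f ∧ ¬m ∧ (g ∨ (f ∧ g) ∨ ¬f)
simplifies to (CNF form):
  False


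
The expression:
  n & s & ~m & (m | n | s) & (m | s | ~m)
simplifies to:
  n & s & ~m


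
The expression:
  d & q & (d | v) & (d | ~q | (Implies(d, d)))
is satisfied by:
  {d: True, q: True}


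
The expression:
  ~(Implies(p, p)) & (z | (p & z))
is never true.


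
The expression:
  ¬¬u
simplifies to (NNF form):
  u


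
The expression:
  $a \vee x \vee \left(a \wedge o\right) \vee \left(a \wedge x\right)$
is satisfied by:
  {a: True, x: True}
  {a: True, x: False}
  {x: True, a: False}


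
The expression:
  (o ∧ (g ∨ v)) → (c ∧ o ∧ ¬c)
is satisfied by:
  {g: False, o: False, v: False}
  {v: True, g: False, o: False}
  {g: True, v: False, o: False}
  {v: True, g: True, o: False}
  {o: True, v: False, g: False}


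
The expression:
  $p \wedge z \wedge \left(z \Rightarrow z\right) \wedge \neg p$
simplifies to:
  $\text{False}$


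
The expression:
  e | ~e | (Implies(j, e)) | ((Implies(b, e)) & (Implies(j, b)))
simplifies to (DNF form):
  True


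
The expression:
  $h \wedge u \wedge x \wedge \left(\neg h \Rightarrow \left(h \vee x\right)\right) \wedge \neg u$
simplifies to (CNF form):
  $\text{False}$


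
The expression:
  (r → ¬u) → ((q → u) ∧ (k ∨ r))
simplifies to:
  (k ∧ u) ∨ (k ∧ ¬q) ∨ (r ∧ u) ∨ (r ∧ ¬q)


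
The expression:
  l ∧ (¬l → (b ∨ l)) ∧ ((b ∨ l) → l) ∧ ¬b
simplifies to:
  l ∧ ¬b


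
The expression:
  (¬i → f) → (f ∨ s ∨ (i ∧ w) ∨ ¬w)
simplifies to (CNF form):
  True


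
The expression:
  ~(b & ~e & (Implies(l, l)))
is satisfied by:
  {e: True, b: False}
  {b: False, e: False}
  {b: True, e: True}


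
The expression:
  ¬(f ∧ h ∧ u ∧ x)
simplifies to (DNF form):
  ¬f ∨ ¬h ∨ ¬u ∨ ¬x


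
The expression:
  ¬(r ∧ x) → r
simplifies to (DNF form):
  r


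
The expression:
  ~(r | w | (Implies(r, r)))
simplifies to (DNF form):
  False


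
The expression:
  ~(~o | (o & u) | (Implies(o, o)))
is never true.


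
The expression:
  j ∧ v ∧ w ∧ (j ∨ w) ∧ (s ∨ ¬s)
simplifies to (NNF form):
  j ∧ v ∧ w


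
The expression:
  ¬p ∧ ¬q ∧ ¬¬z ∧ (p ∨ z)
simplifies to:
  z ∧ ¬p ∧ ¬q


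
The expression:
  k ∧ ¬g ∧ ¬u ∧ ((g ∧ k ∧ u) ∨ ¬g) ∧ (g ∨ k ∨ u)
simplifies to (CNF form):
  k ∧ ¬g ∧ ¬u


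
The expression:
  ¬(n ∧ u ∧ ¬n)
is always true.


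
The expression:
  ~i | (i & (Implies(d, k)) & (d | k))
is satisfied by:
  {k: True, i: False}
  {i: False, k: False}
  {i: True, k: True}


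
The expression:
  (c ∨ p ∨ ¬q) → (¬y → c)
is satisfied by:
  {y: True, c: True, q: True, p: False}
  {y: True, c: True, q: False, p: False}
  {y: True, c: True, p: True, q: True}
  {y: True, c: True, p: True, q: False}
  {y: True, q: True, p: False, c: False}
  {y: True, q: False, p: False, c: False}
  {y: True, p: True, q: True, c: False}
  {y: True, p: True, q: False, c: False}
  {c: True, q: True, p: False, y: False}
  {c: True, q: False, p: False, y: False}
  {c: True, p: True, q: True, y: False}
  {c: True, p: True, q: False, y: False}
  {q: True, c: False, p: False, y: False}


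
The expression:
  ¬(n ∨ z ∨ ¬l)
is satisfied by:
  {l: True, z: False, n: False}


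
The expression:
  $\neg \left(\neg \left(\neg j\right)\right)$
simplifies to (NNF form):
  $\neg j$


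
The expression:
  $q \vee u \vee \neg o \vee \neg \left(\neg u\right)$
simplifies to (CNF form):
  $q \vee u \vee \neg o$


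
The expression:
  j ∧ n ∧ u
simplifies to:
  j ∧ n ∧ u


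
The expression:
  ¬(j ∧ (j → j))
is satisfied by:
  {j: False}


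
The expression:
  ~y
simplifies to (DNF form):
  ~y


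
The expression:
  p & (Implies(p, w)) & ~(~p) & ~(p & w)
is never true.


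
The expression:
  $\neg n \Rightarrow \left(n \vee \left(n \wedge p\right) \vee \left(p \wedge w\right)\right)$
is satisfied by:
  {n: True, p: True, w: True}
  {n: True, p: True, w: False}
  {n: True, w: True, p: False}
  {n: True, w: False, p: False}
  {p: True, w: True, n: False}


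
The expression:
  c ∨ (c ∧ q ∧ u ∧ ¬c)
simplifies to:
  c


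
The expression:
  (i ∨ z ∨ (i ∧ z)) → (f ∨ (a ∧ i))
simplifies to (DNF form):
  f ∨ (a ∧ i) ∨ (¬i ∧ ¬z)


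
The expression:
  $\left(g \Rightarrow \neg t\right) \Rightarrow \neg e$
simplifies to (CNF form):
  $\left(g \vee \neg e\right) \wedge \left(t \vee \neg e\right)$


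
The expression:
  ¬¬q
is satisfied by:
  {q: True}


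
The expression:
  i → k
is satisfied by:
  {k: True, i: False}
  {i: False, k: False}
  {i: True, k: True}


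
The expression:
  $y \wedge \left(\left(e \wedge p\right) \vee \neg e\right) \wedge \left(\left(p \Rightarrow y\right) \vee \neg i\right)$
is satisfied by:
  {p: True, y: True, e: False}
  {y: True, e: False, p: False}
  {p: True, e: True, y: True}


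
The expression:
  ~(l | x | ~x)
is never true.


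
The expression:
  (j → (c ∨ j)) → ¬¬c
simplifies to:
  c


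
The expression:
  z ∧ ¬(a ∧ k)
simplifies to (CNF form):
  z ∧ (¬a ∨ ¬k)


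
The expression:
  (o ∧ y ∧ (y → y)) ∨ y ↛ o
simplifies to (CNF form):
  y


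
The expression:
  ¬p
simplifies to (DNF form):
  ¬p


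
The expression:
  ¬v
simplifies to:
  ¬v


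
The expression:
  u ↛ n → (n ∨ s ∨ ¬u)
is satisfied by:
  {n: True, s: True, u: False}
  {n: True, u: False, s: False}
  {s: True, u: False, n: False}
  {s: False, u: False, n: False}
  {n: True, s: True, u: True}
  {n: True, u: True, s: False}
  {s: True, u: True, n: False}


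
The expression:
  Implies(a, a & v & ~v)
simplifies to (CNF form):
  ~a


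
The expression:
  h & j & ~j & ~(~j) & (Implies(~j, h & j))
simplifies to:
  False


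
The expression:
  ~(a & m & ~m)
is always true.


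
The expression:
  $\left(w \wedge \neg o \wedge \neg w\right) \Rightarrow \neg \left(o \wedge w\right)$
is always true.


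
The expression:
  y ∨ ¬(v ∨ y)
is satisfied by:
  {y: True, v: False}
  {v: False, y: False}
  {v: True, y: True}


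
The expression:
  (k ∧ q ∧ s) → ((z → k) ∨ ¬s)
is always true.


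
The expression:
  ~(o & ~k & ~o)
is always true.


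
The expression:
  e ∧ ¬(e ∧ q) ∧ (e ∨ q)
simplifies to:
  e ∧ ¬q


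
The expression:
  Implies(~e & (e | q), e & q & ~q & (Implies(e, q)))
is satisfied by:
  {e: True, q: False}
  {q: False, e: False}
  {q: True, e: True}


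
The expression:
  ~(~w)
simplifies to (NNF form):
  w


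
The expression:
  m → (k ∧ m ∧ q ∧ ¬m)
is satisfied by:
  {m: False}


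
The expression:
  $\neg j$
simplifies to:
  $\neg j$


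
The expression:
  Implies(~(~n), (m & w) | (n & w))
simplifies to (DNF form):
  w | ~n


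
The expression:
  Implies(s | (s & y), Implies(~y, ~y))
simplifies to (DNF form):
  True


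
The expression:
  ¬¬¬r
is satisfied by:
  {r: False}


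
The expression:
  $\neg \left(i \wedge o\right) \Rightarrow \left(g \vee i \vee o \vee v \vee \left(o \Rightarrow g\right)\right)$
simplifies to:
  $\text{True}$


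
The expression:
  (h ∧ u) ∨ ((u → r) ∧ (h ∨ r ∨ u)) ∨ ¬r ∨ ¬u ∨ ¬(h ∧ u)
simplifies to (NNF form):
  True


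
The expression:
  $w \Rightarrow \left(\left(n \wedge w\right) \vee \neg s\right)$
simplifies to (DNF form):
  $n \vee \neg s \vee \neg w$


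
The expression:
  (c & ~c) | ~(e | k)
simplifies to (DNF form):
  ~e & ~k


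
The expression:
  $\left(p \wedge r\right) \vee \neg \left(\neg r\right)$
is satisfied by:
  {r: True}


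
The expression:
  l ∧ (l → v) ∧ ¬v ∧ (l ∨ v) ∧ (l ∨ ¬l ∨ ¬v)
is never true.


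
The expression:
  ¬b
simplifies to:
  ¬b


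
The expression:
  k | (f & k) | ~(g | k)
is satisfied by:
  {k: True, g: False}
  {g: False, k: False}
  {g: True, k: True}


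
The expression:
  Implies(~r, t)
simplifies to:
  r | t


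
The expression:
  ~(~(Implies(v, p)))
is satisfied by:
  {p: True, v: False}
  {v: False, p: False}
  {v: True, p: True}


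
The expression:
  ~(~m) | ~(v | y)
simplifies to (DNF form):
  m | (~v & ~y)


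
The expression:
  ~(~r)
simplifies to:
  r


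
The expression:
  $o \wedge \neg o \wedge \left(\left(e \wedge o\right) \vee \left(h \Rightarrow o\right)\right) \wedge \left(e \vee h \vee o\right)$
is never true.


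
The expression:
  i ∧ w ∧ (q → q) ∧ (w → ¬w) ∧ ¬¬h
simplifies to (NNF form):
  False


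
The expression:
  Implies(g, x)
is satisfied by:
  {x: True, g: False}
  {g: False, x: False}
  {g: True, x: True}


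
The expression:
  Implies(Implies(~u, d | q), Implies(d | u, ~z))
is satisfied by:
  {d: False, z: False, u: False}
  {u: True, d: False, z: False}
  {d: True, u: False, z: False}
  {u: True, d: True, z: False}
  {z: True, u: False, d: False}


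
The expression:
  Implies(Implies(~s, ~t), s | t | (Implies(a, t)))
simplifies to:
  s | t | ~a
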